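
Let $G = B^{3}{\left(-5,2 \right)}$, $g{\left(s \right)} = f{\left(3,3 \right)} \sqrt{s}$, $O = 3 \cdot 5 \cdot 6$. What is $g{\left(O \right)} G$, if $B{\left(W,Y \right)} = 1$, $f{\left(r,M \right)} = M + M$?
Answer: $18 \sqrt{10} \approx 56.921$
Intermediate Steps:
$O = 90$ ($O = 15 \cdot 6 = 90$)
$f{\left(r,M \right)} = 2 M$
$g{\left(s \right)} = 6 \sqrt{s}$ ($g{\left(s \right)} = 2 \cdot 3 \sqrt{s} = 6 \sqrt{s}$)
$G = 1$ ($G = 1^{3} = 1$)
$g{\left(O \right)} G = 6 \sqrt{90} \cdot 1 = 6 \cdot 3 \sqrt{10} \cdot 1 = 18 \sqrt{10} \cdot 1 = 18 \sqrt{10}$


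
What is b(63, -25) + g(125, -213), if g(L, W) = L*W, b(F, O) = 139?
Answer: -26486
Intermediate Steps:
b(63, -25) + g(125, -213) = 139 + 125*(-213) = 139 - 26625 = -26486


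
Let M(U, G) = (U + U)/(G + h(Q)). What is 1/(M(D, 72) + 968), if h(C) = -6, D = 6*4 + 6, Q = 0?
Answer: 11/10658 ≈ 0.0010321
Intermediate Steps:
D = 30 (D = 24 + 6 = 30)
M(U, G) = 2*U/(-6 + G) (M(U, G) = (U + U)/(G - 6) = (2*U)/(-6 + G) = 2*U/(-6 + G))
1/(M(D, 72) + 968) = 1/(2*30/(-6 + 72) + 968) = 1/(2*30/66 + 968) = 1/(2*30*(1/66) + 968) = 1/(10/11 + 968) = 1/(10658/11) = 11/10658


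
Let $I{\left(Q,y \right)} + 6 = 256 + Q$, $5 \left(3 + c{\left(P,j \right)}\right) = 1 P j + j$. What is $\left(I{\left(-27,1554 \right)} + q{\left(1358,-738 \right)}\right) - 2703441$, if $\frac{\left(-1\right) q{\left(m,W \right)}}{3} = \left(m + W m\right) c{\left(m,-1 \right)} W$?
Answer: $\frac{3044596046366}{5} \approx 6.0892 \cdot 10^{11}$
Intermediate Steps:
$c{\left(P,j \right)} = -3 + \frac{j}{5} + \frac{P j}{5}$ ($c{\left(P,j \right)} = -3 + \frac{1 P j + j}{5} = -3 + \frac{P j + j}{5} = -3 + \frac{j + P j}{5} = -3 + \left(\frac{j}{5} + \frac{P j}{5}\right) = -3 + \frac{j}{5} + \frac{P j}{5}$)
$I{\left(Q,y \right)} = 250 + Q$ ($I{\left(Q,y \right)} = -6 + \left(256 + Q\right) = 250 + Q$)
$q{\left(m,W \right)} = - 3 W \left(- \frac{16}{5} - \frac{m}{5}\right) \left(m + W m\right)$ ($q{\left(m,W \right)} = - 3 \left(m + W m\right) \left(-3 + \frac{1}{5} \left(-1\right) + \frac{1}{5} m \left(-1\right)\right) W = - 3 \left(m + W m\right) \left(-3 - \frac{1}{5} - \frac{m}{5}\right) W = - 3 \left(m + W m\right) \left(- \frac{16}{5} - \frac{m}{5}\right) W = - 3 \left(- \frac{16}{5} - \frac{m}{5}\right) \left(m + W m\right) W = - 3 W \left(- \frac{16}{5} - \frac{m}{5}\right) \left(m + W m\right)$)
$\left(I{\left(-27,1554 \right)} + q{\left(1358,-738 \right)}\right) - 2703441 = \left(\left(250 - 27\right) + \frac{3}{5} \left(-738\right) 1358 \left(1 - 738\right) \left(16 + 1358\right)\right) - 2703441 = \left(223 + \frac{3}{5} \left(-738\right) 1358 \left(-737\right) 1374\right) - 2703441 = \left(223 + \frac{3044609562456}{5}\right) - 2703441 = \frac{3044609563571}{5} - 2703441 = \frac{3044596046366}{5}$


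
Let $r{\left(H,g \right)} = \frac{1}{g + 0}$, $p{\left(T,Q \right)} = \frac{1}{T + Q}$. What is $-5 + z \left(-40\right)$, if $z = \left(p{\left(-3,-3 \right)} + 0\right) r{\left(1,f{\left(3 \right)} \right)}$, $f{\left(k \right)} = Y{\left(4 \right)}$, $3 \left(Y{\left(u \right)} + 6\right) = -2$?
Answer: $-6$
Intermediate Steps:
$p{\left(T,Q \right)} = \frac{1}{Q + T}$
$Y{\left(u \right)} = - \frac{20}{3}$ ($Y{\left(u \right)} = -6 + \frac{1}{3} \left(-2\right) = -6 - \frac{2}{3} = - \frac{20}{3}$)
$f{\left(k \right)} = - \frac{20}{3}$
$r{\left(H,g \right)} = \frac{1}{g}$
$z = \frac{1}{40}$ ($z = \frac{\frac{1}{-3 - 3} + 0}{- \frac{20}{3}} = \left(\frac{1}{-6} + 0\right) \left(- \frac{3}{20}\right) = \left(- \frac{1}{6} + 0\right) \left(- \frac{3}{20}\right) = \left(- \frac{1}{6}\right) \left(- \frac{3}{20}\right) = \frac{1}{40} \approx 0.025$)
$-5 + z \left(-40\right) = -5 + \frac{1}{40} \left(-40\right) = -5 - 1 = -6$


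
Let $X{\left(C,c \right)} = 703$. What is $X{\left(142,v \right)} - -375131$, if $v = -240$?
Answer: $375834$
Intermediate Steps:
$X{\left(142,v \right)} - -375131 = 703 - -375131 = 703 + 375131 = 375834$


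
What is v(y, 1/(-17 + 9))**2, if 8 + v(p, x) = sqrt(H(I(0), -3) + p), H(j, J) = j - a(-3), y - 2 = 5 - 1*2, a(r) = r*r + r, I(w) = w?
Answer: (8 - I)**2 ≈ 63.0 - 16.0*I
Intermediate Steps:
a(r) = r + r**2 (a(r) = r**2 + r = r + r**2)
y = 5 (y = 2 + (5 - 1*2) = 2 + (5 - 2) = 2 + 3 = 5)
H(j, J) = -6 + j (H(j, J) = j - (-3)*(1 - 3) = j - (-3)*(-2) = j - 1*6 = j - 6 = -6 + j)
v(p, x) = -8 + sqrt(-6 + p) (v(p, x) = -8 + sqrt((-6 + 0) + p) = -8 + sqrt(-6 + p))
v(y, 1/(-17 + 9))**2 = (-8 + sqrt(-6 + 5))**2 = (-8 + sqrt(-1))**2 = (-8 + I)**2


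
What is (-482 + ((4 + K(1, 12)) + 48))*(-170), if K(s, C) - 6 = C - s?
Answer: 70210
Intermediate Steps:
K(s, C) = 6 + C - s (K(s, C) = 6 + (C - s) = 6 + C - s)
(-482 + ((4 + K(1, 12)) + 48))*(-170) = (-482 + ((4 + (6 + 12 - 1*1)) + 48))*(-170) = (-482 + ((4 + (6 + 12 - 1)) + 48))*(-170) = (-482 + ((4 + 17) + 48))*(-170) = (-482 + (21 + 48))*(-170) = (-482 + 69)*(-170) = -413*(-170) = 70210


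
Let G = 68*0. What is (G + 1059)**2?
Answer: 1121481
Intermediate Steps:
G = 0
(G + 1059)**2 = (0 + 1059)**2 = 1059**2 = 1121481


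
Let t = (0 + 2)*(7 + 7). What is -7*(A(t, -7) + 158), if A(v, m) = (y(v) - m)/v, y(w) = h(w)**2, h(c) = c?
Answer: -5215/4 ≈ -1303.8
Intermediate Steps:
t = 28 (t = 2*14 = 28)
y(w) = w**2
A(v, m) = (v**2 - m)/v
-7*(A(t, -7) + 158) = -7*((28 - 1*(-7)/28) + 158) = -7*((28 - 1*(-7)*1/28) + 158) = -7*((28 + 1/4) + 158) = -7*(113/4 + 158) = -7*745/4 = -5215/4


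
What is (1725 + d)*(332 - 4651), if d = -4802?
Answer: 13289563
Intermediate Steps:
(1725 + d)*(332 - 4651) = (1725 - 4802)*(332 - 4651) = -3077*(-4319) = 13289563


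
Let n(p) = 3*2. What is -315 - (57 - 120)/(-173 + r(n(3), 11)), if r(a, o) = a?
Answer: -52668/167 ≈ -315.38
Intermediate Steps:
n(p) = 6
-315 - (57 - 120)/(-173 + r(n(3), 11)) = -315 - (57 - 120)/(-173 + 6) = -315 - (-63)/(-167) = -315 - (-63)*(-1)/167 = -315 - 1*63/167 = -315 - 63/167 = -52668/167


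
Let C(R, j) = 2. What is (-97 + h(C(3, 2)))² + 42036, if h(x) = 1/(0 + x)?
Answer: 205393/4 ≈ 51348.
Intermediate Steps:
h(x) = 1/x
(-97 + h(C(3, 2)))² + 42036 = (-97 + 1/2)² + 42036 = (-97 + ½)² + 42036 = (-193/2)² + 42036 = 37249/4 + 42036 = 205393/4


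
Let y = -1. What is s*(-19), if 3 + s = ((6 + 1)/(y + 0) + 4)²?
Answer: -114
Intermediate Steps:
s = 6 (s = -3 + ((6 + 1)/(-1 + 0) + 4)² = -3 + (7/(-1) + 4)² = -3 + (7*(-1) + 4)² = -3 + (-7 + 4)² = -3 + (-3)² = -3 + 9 = 6)
s*(-19) = 6*(-19) = -114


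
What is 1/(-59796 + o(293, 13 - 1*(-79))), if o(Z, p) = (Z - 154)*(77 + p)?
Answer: -1/36305 ≈ -2.7544e-5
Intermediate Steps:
o(Z, p) = (-154 + Z)*(77 + p)
1/(-59796 + o(293, 13 - 1*(-79))) = 1/(-59796 + (-11858 - 154*(13 - 1*(-79)) + 77*293 + 293*(13 - 1*(-79)))) = 1/(-59796 + (-11858 - 154*(13 + 79) + 22561 + 293*(13 + 79))) = 1/(-59796 + (-11858 - 154*92 + 22561 + 293*92)) = 1/(-59796 + (-11858 - 14168 + 22561 + 26956)) = 1/(-59796 + 23491) = 1/(-36305) = -1/36305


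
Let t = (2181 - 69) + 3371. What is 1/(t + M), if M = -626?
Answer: 1/4857 ≈ 0.00020589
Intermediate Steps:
t = 5483 (t = 2112 + 3371 = 5483)
1/(t + M) = 1/(5483 - 626) = 1/4857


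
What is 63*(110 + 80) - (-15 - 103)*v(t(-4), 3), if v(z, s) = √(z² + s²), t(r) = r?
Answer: 12560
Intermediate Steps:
v(z, s) = √(s² + z²)
63*(110 + 80) - (-15 - 103)*v(t(-4), 3) = 63*(110 + 80) - (-15 - 103)*√(3² + (-4)²) = 63*190 - (-118)*√(9 + 16) = 11970 - (-118)*√25 = 11970 - (-118)*5 = 11970 - 1*(-590) = 11970 + 590 = 12560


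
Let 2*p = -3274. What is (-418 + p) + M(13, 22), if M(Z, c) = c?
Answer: -2033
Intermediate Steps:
p = -1637 (p = (½)*(-3274) = -1637)
(-418 + p) + M(13, 22) = (-418 - 1637) + 22 = -2055 + 22 = -2033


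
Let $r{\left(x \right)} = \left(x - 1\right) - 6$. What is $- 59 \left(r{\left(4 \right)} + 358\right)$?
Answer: $-20945$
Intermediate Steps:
$r{\left(x \right)} = -7 + x$ ($r{\left(x \right)} = \left(-1 + x\right) - 6 = -7 + x$)
$- 59 \left(r{\left(4 \right)} + 358\right) = - 59 \left(\left(-7 + 4\right) + 358\right) = - 59 \left(-3 + 358\right) = - 59 \cdot 355 = \left(-1\right) 20945 = -20945$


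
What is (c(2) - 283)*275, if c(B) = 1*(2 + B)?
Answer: -76725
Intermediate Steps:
c(B) = 2 + B
(c(2) - 283)*275 = ((2 + 2) - 283)*275 = (4 - 283)*275 = -279*275 = -76725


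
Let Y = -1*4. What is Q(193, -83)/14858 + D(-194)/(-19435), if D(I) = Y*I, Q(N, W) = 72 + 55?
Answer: -393981/12555010 ≈ -0.031380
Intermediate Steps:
Q(N, W) = 127
Y = -4
D(I) = -4*I
Q(193, -83)/14858 + D(-194)/(-19435) = 127/14858 - 4*(-194)/(-19435) = 127*(1/14858) + 776*(-1/19435) = 127/14858 - 776/19435 = -393981/12555010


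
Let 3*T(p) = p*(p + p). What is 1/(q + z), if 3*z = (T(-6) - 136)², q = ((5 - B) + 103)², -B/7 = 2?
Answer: 3/57196 ≈ 5.2451e-5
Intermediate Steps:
B = -14 (B = -7*2 = -14)
T(p) = 2*p²/3 (T(p) = (p*(p + p))/3 = (p*(2*p))/3 = (2*p²)/3 = 2*p²/3)
q = 14884 (q = ((5 - 1*(-14)) + 103)² = ((5 + 14) + 103)² = (19 + 103)² = 122² = 14884)
z = 12544/3 (z = ((⅔)*(-6)² - 136)²/3 = ((⅔)*36 - 136)²/3 = (24 - 136)²/3 = (⅓)*(-112)² = (⅓)*12544 = 12544/3 ≈ 4181.3)
1/(q + z) = 1/(14884 + 12544/3) = 1/(57196/3) = 3/57196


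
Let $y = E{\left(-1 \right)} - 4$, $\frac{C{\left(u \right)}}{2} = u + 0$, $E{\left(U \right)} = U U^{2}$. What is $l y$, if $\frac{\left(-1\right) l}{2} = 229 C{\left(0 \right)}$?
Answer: $0$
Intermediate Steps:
$E{\left(U \right)} = U^{3}$
$C{\left(u \right)} = 2 u$ ($C{\left(u \right)} = 2 \left(u + 0\right) = 2 u$)
$y = -5$ ($y = \left(-1\right)^{3} - 4 = -1 - 4 = -5$)
$l = 0$ ($l = - 2 \cdot 229 \cdot 2 \cdot 0 = - 2 \cdot 229 \cdot 0 = \left(-2\right) 0 = 0$)
$l y = 0 \left(-5\right) = 0$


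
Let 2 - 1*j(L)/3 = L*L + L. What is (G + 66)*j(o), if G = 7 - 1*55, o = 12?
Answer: -8316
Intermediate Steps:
j(L) = 6 - 3*L - 3*L² (j(L) = 6 - 3*(L*L + L) = 6 - 3*(L² + L) = 6 - 3*(L + L²) = 6 + (-3*L - 3*L²) = 6 - 3*L - 3*L²)
G = -48 (G = 7 - 55 = -48)
(G + 66)*j(o) = (-48 + 66)*(6 - 3*12 - 3*12²) = 18*(6 - 36 - 3*144) = 18*(6 - 36 - 432) = 18*(-462) = -8316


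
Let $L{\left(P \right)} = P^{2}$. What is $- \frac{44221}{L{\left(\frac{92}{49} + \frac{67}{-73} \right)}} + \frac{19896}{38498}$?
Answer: $- \frac{10891054643098369}{226858877761} \approx -48008.0$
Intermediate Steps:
$- \frac{44221}{L{\left(\frac{92}{49} + \frac{67}{-73} \right)}} + \frac{19896}{38498} = - \frac{44221}{\left(\frac{92}{49} + \frac{67}{-73}\right)^{2}} + \frac{19896}{38498} = - \frac{44221}{\left(92 \cdot \frac{1}{49} + 67 \left(- \frac{1}{73}\right)\right)^{2}} + 19896 \cdot \frac{1}{38498} = - \frac{44221}{\left(\frac{92}{49} - \frac{67}{73}\right)^{2}} + \frac{9948}{19249} = - \frac{44221}{\left(\frac{3433}{3577}\right)^{2}} + \frac{9948}{19249} = - \frac{44221}{\frac{11785489}{12794929}} + \frac{9948}{19249} = \left(-44221\right) \frac{12794929}{11785489} + \frac{9948}{19249} = - \frac{565804555309}{11785489} + \frac{9948}{19249} = - \frac{10891054643098369}{226858877761}$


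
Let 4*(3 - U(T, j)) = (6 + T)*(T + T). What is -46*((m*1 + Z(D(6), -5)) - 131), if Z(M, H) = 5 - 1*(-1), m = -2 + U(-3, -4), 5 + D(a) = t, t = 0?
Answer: 5497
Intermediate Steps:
U(T, j) = 3 - T*(6 + T)/2 (U(T, j) = 3 - (6 + T)*(T + T)/4 = 3 - (6 + T)*2*T/4 = 3 - T*(6 + T)/2)
D(a) = -5 (D(a) = -5 + 0 = -5)
m = 11/2 (m = -2 + (3 - 3*(-3) - ½*(-3)²) = -2 + (3 + 9 - ½*9) = -2 + (3 + 9 - 9/2) = -2 + 15/2 = 11/2 ≈ 5.5000)
Z(M, H) = 6 (Z(M, H) = 5 + 1 = 6)
-46*((m*1 + Z(D(6), -5)) - 131) = -46*(((11/2)*1 + 6) - 131) = -46*((11/2 + 6) - 131) = -46*(23/2 - 131) = -46*(-239/2) = 5497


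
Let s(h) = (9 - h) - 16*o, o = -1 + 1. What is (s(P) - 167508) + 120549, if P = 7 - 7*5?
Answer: -46922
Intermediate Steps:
o = 0
P = -28 (P = 7 - 35 = -28)
s(h) = 9 - h (s(h) = (9 - h) - 16*0 = (9 - h) + 0 = 9 - h)
(s(P) - 167508) + 120549 = ((9 - 1*(-28)) - 167508) + 120549 = ((9 + 28) - 167508) + 120549 = (37 - 167508) + 120549 = -167471 + 120549 = -46922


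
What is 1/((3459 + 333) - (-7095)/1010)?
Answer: 202/767403 ≈ 0.00026323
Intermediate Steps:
1/((3459 + 333) - (-7095)/1010) = 1/(3792 - (-7095)/1010) = 1/(3792 - 1*(-1419/202)) = 1/(3792 + 1419/202) = 1/(767403/202) = 202/767403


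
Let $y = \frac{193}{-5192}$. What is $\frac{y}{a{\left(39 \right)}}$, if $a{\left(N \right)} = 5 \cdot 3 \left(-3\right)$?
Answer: $\frac{193}{233640} \approx 0.00082606$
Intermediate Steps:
$y = - \frac{193}{5192}$ ($y = 193 \left(- \frac{1}{5192}\right) = - \frac{193}{5192} \approx -0.037173$)
$a{\left(N \right)} = -45$ ($a{\left(N \right)} = 15 \left(-3\right) = -45$)
$\frac{y}{a{\left(39 \right)}} = - \frac{193}{5192 \left(-45\right)} = \left(- \frac{193}{5192}\right) \left(- \frac{1}{45}\right) = \frac{193}{233640}$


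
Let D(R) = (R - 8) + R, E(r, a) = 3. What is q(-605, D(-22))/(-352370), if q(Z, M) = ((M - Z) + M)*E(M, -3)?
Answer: -9/2110 ≈ -0.0042654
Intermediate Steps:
D(R) = -8 + 2*R (D(R) = (-8 + R) + R = -8 + 2*R)
q(Z, M) = -3*Z + 6*M (q(Z, M) = ((M - Z) + M)*3 = (-Z + 2*M)*3 = -3*Z + 6*M)
q(-605, D(-22))/(-352370) = (-3*(-605) + 6*(-8 + 2*(-22)))/(-352370) = (1815 + 6*(-8 - 44))*(-1/352370) = (1815 + 6*(-52))*(-1/352370) = (1815 - 312)*(-1/352370) = 1503*(-1/352370) = -9/2110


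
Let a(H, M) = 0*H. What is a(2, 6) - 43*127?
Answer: -5461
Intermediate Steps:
a(H, M) = 0
a(2, 6) - 43*127 = 0 - 43*127 = 0 - 5461 = -5461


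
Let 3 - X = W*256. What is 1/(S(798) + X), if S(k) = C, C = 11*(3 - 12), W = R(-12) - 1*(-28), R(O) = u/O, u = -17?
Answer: -3/22880 ≈ -0.00013112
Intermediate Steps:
R(O) = -17/O
W = 353/12 (W = -17/(-12) - 1*(-28) = -17*(-1/12) + 28 = 17/12 + 28 = 353/12 ≈ 29.417)
X = -22583/3 (X = 3 - 353*256/12 = 3 - 1*22592/3 = 3 - 22592/3 = -22583/3 ≈ -7527.7)
C = -99 (C = 11*(-9) = -99)
S(k) = -99
1/(S(798) + X) = 1/(-99 - 22583/3) = 1/(-22880/3) = -3/22880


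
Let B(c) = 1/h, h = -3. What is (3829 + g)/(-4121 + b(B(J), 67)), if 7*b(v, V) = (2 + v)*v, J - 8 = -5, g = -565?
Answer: -51408/64907 ≈ -0.79203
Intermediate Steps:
J = 3 (J = 8 - 5 = 3)
B(c) = -1/3 (B(c) = 1/(-3) = -1/3)
b(v, V) = v*(2 + v)/7 (b(v, V) = ((2 + v)*v)/7 = (v*(2 + v))/7 = v*(2 + v)/7)
(3829 + g)/(-4121 + b(B(J), 67)) = (3829 - 565)/(-4121 + (1/7)*(-1/3)*(2 - 1/3)) = 3264/(-4121 + (1/7)*(-1/3)*(5/3)) = 3264/(-4121 - 5/63) = 3264/(-259628/63) = 3264*(-63/259628) = -51408/64907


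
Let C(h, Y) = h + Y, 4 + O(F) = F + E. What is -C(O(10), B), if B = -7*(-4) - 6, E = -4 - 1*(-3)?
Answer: -27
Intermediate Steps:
E = -1 (E = -4 + 3 = -1)
B = 22 (B = 28 - 6 = 22)
O(F) = -5 + F (O(F) = -4 + (F - 1) = -4 + (-1 + F) = -5 + F)
C(h, Y) = Y + h
-C(O(10), B) = -(22 + (-5 + 10)) = -(22 + 5) = -1*27 = -27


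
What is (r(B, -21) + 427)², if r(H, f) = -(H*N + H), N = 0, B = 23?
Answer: 163216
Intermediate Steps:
r(H, f) = -H (r(H, f) = -(H*0 + H) = -(0 + H) = -H)
(r(B, -21) + 427)² = (-1*23 + 427)² = (-23 + 427)² = 404² = 163216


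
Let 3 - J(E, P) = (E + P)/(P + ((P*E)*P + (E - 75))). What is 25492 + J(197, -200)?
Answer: 200898611393/7879922 ≈ 25495.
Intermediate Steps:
J(E, P) = 3 - (E + P)/(-75 + E + P + E*P²) (J(E, P) = 3 - (E + P)/(P + ((P*E)*P + (E - 75))) = 3 - (E + P)/(P + ((E*P)*P + (-75 + E))) = 3 - (E + P)/(P + (E*P² + (-75 + E))) = 3 - (E + P)/(P + (-75 + E + E*P²)) = 3 - (E + P)/(-75 + E + P + E*P²))
25492 + J(197, -200) = 25492 + (-225 + 2*197 + 2*(-200) + 3*197*(-200)²)/(-75 + 197 - 200 + 197*(-200)²) = 25492 + (-225 + 394 - 400 + 3*197*40000)/(-75 + 197 - 200 + 197*40000) = 25492 + (-225 + 394 - 400 + 23640000)/(-75 + 197 - 200 + 7880000) = 25492 + 23639769/7879922 = 200898611393/7879922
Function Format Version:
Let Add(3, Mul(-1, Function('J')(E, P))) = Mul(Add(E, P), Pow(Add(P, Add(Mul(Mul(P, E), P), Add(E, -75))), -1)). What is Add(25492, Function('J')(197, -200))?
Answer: Rational(200898611393, 7879922) ≈ 25495.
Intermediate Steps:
Function('J')(E, P) = Add(3, Mul(-1, Pow(Add(-75, E, P, Mul(E, Pow(P, 2))), -1), Add(E, P))) (Function('J')(E, P) = Add(3, Mul(-1, Mul(Add(E, P), Pow(Add(P, Add(Mul(Mul(P, E), P), Add(E, -75))), -1)))) = Add(3, Mul(-1, Mul(Add(E, P), Pow(Add(P, Add(Mul(Mul(E, P), P), Add(-75, E))), -1)))) = Add(3, Mul(-1, Mul(Add(E, P), Pow(Add(P, Add(Mul(E, Pow(P, 2)), Add(-75, E))), -1)))) = Add(3, Mul(-1, Mul(Add(E, P), Pow(Add(P, Add(-75, E, Mul(E, Pow(P, 2)))), -1)))) = Add(3, Mul(-1, Mul(Add(E, P), Pow(Add(-75, E, P, Mul(E, Pow(P, 2))), -1)))) = Add(3, Mul(-1, Mul(Pow(Add(-75, E, P, Mul(E, Pow(P, 2))), -1), Add(E, P)))) = Add(3, Mul(-1, Pow(Add(-75, E, P, Mul(E, Pow(P, 2))), -1), Add(E, P))))
Add(25492, Function('J')(197, -200)) = Add(25492, Mul(Pow(Add(-75, 197, -200, Mul(197, Pow(-200, 2))), -1), Add(-225, Mul(2, 197), Mul(2, -200), Mul(3, 197, Pow(-200, 2))))) = Add(25492, Mul(Pow(Add(-75, 197, -200, Mul(197, 40000)), -1), Add(-225, 394, -400, Mul(3, 197, 40000)))) = Add(25492, Mul(Pow(Add(-75, 197, -200, 7880000), -1), Add(-225, 394, -400, 23640000))) = Add(25492, Mul(Pow(7879922, -1), 23639769)) = Add(25492, Mul(Rational(1, 7879922), 23639769)) = Add(25492, Rational(23639769, 7879922)) = Rational(200898611393, 7879922)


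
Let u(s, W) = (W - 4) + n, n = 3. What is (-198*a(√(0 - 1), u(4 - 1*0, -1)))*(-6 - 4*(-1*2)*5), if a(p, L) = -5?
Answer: 33660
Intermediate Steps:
u(s, W) = -1 + W (u(s, W) = (W - 4) + 3 = (-4 + W) + 3 = -1 + W)
(-198*a(√(0 - 1), u(4 - 1*0, -1)))*(-6 - 4*(-1*2)*5) = (-198*(-5))*(-6 - 4*(-1*2)*5) = 990*(-6 - (-8)*5) = 990*(-6 - 4*(-10)) = 990*(-6 + 40) = 990*34 = 33660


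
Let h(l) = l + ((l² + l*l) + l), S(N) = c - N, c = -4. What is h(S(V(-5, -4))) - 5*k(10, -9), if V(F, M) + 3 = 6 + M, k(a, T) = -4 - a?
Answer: 82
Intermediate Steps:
V(F, M) = 3 + M (V(F, M) = -3 + (6 + M) = 3 + M)
S(N) = -4 - N
h(l) = 2*l + 2*l² (h(l) = l + ((l² + l²) + l) = l + (2*l² + l) = l + (l + 2*l²) = 2*l + 2*l²)
h(S(V(-5, -4))) - 5*k(10, -9) = 2*(-4 - (3 - 4))*(1 + (-4 - (3 - 4))) - 5*(-4 - 1*10) = 2*(-4 - 1*(-1))*(1 + (-4 - 1*(-1))) - 5*(-4 - 10) = 2*(-4 + 1)*(1 + (-4 + 1)) - 5*(-14) = 2*(-3)*(1 - 3) + 70 = 2*(-3)*(-2) + 70 = 12 + 70 = 82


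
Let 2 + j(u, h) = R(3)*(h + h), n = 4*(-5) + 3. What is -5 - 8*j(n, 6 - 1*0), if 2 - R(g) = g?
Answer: 107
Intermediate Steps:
R(g) = 2 - g
n = -17 (n = -20 + 3 = -17)
j(u, h) = -2 - 2*h (j(u, h) = -2 + (2 - 1*3)*(h + h) = -2 + (2 - 3)*(2*h) = -2 - 2*h)
-5 - 8*j(n, 6 - 1*0) = -5 - 8*(-2 - 2*(6 - 1*0)) = -5 - 8*(-2 - 2*(6 + 0)) = -5 - 8*(-2 - 2*6) = -5 - 8*(-2 - 12) = -5 - 8*(-14) = -5 + 112 = 107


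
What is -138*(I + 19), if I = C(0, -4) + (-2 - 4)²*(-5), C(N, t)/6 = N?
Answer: 22218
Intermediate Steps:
C(N, t) = 6*N
I = -180 (I = 6*0 + (-2 - 4)²*(-5) = 0 + (-6)²*(-5) = 0 + 36*(-5) = 0 - 180 = -180)
-138*(I + 19) = -138*(-180 + 19) = -138*(-161) = 22218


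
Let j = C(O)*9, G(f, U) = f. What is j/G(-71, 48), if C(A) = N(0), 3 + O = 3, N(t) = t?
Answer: 0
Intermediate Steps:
O = 0 (O = -3 + 3 = 0)
C(A) = 0
j = 0 (j = 0*9 = 0)
j/G(-71, 48) = 0/(-71) = 0*(-1/71) = 0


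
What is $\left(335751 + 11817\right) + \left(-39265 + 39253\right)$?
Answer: $347556$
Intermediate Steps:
$\left(335751 + 11817\right) + \left(-39265 + 39253\right) = 347568 - 12 = 347556$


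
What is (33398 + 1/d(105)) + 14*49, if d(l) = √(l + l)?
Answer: 34084 + √210/210 ≈ 34084.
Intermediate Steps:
d(l) = √2*√l (d(l) = √(2*l) = √2*√l)
(33398 + 1/d(105)) + 14*49 = (33398 + 1/(√2*√105)) + 14*49 = (33398 + 1/(√210)) + 686 = (33398 + √210/210) + 686 = 34084 + √210/210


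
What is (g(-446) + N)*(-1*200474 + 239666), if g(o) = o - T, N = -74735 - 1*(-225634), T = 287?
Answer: 5885305872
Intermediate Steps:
N = 150899 (N = -74735 + 225634 = 150899)
g(o) = -287 + o (g(o) = o - 1*287 = o - 287 = -287 + o)
(g(-446) + N)*(-1*200474 + 239666) = ((-287 - 446) + 150899)*(-1*200474 + 239666) = (-733 + 150899)*(-200474 + 239666) = 150166*39192 = 5885305872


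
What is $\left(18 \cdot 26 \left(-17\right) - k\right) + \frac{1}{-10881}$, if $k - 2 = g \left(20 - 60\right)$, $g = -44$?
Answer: $- \frac{105741559}{10881} \approx -9718.0$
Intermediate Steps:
$k = 1762$ ($k = 2 - 44 \left(20 - 60\right) = 2 - -1760 = 2 + 1760 = 1762$)
$\left(18 \cdot 26 \left(-17\right) - k\right) + \frac{1}{-10881} = \left(18 \cdot 26 \left(-17\right) - 1762\right) + \frac{1}{-10881} = \left(468 \left(-17\right) - 1762\right) - \frac{1}{10881} = \left(-7956 - 1762\right) - \frac{1}{10881} = -9718 - \frac{1}{10881} = - \frac{105741559}{10881}$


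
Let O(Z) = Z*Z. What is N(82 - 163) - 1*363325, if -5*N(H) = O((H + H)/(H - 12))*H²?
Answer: -1764908501/4805 ≈ -3.6731e+5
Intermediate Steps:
O(Z) = Z²
N(H) = -4*H⁴/(5*(-12 + H)²) (N(H) = -((H + H)/(H - 12))²*H²/5 = -((2*H)/(-12 + H))²*H²/5 = -(2*H/(-12 + H))²*H²/5 = -4*H²/(-12 + H)²*H²/5 = -4*H⁴/(5*(-12 + H)²))
N(82 - 163) - 1*363325 = -4*(82 - 163)⁴/(5*(-12 + (82 - 163))²) - 1*363325 = -⅘*(-81)⁴/(-12 - 81)² - 363325 = -⅘*43046721/(-93)² - 363325 = -⅘*43046721*1/8649 - 363325 = -19131876/4805 - 363325 = -1764908501/4805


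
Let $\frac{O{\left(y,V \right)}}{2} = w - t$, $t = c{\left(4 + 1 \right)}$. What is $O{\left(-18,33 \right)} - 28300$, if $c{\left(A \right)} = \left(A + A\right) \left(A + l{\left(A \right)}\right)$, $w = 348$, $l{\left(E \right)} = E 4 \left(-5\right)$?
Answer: $-25704$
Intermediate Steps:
$l{\left(E \right)} = - 20 E$ ($l{\left(E \right)} = 4 E \left(-5\right) = - 20 E$)
$c{\left(A \right)} = - 38 A^{2}$ ($c{\left(A \right)} = \left(A + A\right) \left(A - 20 A\right) = 2 A \left(- 19 A\right) = - 38 A^{2}$)
$t = -950$ ($t = - 38 \left(4 + 1\right)^{2} = - 38 \cdot 5^{2} = \left(-38\right) 25 = -950$)
$O{\left(y,V \right)} = 2596$ ($O{\left(y,V \right)} = 2 \left(348 - -950\right) = 2 \left(348 + 950\right) = 2 \cdot 1298 = 2596$)
$O{\left(-18,33 \right)} - 28300 = 2596 - 28300 = -25704$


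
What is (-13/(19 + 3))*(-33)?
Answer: 39/2 ≈ 19.500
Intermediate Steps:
(-13/(19 + 3))*(-33) = (-13/22)*(-33) = ((1/22)*(-13))*(-33) = -13/22*(-33) = 39/2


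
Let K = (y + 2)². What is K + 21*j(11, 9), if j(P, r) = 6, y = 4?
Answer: 162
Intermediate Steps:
K = 36 (K = (4 + 2)² = 6² = 36)
K + 21*j(11, 9) = 36 + 21*6 = 36 + 126 = 162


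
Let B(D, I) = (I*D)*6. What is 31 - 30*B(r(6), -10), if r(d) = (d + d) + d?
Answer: 32431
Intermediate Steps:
r(d) = 3*d (r(d) = 2*d + d = 3*d)
B(D, I) = 6*D*I (B(D, I) = (D*I)*6 = 6*D*I)
31 - 30*B(r(6), -10) = 31 - 180*3*6*(-10) = 31 - 180*18*(-10) = 31 - 30*(-1080) = 31 + 32400 = 32431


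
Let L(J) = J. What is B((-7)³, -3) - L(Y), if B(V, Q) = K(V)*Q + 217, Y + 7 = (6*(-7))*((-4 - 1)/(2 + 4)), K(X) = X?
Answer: 1218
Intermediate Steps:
Y = 28 (Y = -7 + (6*(-7))*((-4 - 1)/(2 + 4)) = -7 - (-210)/6 = -7 - 42*(-⅚) = -7 + 35 = 28)
B(V, Q) = 217 + Q*V (B(V, Q) = V*Q + 217 = Q*V + 217 = 217 + Q*V)
B((-7)³, -3) - L(Y) = (217 - 3*(-7)³) - 1*28 = (217 - 3*(-343)) - 28 = (217 + 1029) - 28 = 1246 - 28 = 1218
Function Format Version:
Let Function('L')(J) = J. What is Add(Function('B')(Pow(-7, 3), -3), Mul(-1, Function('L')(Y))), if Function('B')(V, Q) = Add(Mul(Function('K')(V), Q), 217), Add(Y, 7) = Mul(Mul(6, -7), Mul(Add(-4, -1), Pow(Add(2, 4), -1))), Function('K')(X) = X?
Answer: 1218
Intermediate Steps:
Y = 28 (Y = Add(-7, Mul(Mul(6, -7), Mul(Add(-4, -1), Pow(Add(2, 4), -1)))) = Add(-7, Mul(-42, Mul(-5, Pow(6, -1)))) = Add(-7, Mul(-42, Mul(-5, Rational(1, 6)))) = Add(-7, Mul(-42, Rational(-5, 6))) = Add(-7, 35) = 28)
Function('B')(V, Q) = Add(217, Mul(Q, V)) (Function('B')(V, Q) = Add(Mul(V, Q), 217) = Add(Mul(Q, V), 217) = Add(217, Mul(Q, V)))
Add(Function('B')(Pow(-7, 3), -3), Mul(-1, Function('L')(Y))) = Add(Add(217, Mul(-3, Pow(-7, 3))), Mul(-1, 28)) = Add(Add(217, Mul(-3, -343)), -28) = Add(Add(217, 1029), -28) = Add(1246, -28) = 1218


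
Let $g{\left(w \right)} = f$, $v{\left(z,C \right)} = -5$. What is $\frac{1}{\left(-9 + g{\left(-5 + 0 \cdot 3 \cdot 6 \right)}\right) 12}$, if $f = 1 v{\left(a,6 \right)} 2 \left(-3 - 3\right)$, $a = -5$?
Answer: $\frac{1}{612} \approx 0.001634$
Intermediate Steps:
$f = 60$ ($f = 1 \left(-5\right) 2 \left(-3 - 3\right) = \left(-5\right) 2 \left(-6\right) = \left(-10\right) \left(-6\right) = 60$)
$g{\left(w \right)} = 60$
$\frac{1}{\left(-9 + g{\left(-5 + 0 \cdot 3 \cdot 6 \right)}\right) 12} = \frac{1}{\left(-9 + 60\right) 12} = \frac{1}{51 \cdot 12} = \frac{1}{612}$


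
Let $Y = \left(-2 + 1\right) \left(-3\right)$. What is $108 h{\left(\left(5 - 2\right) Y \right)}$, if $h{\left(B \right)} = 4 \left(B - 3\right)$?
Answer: $2592$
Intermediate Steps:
$Y = 3$ ($Y = \left(-1\right) \left(-3\right) = 3$)
$h{\left(B \right)} = -12 + 4 B$ ($h{\left(B \right)} = 4 \left(-3 + B\right) = -12 + 4 B$)
$108 h{\left(\left(5 - 2\right) Y \right)} = 108 \left(-12 + 4 \left(5 - 2\right) 3\right) = 108 \left(-12 + 4 \cdot 3 \cdot 3\right) = 108 \left(-12 + 4 \cdot 9\right) = 108 \left(-12 + 36\right) = 108 \cdot 24 = 2592$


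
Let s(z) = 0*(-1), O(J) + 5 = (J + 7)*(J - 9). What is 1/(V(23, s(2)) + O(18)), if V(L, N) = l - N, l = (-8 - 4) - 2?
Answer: 1/206 ≈ 0.0048544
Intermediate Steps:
l = -14 (l = -12 - 2 = -14)
O(J) = -5 + (-9 + J)*(7 + J) (O(J) = -5 + (J + 7)*(J - 9) = -5 + (7 + J)*(-9 + J) = -5 + (-9 + J)*(7 + J))
s(z) = 0
V(L, N) = -14 - N
1/(V(23, s(2)) + O(18)) = 1/((-14 - 1*0) + (-68 + 18² - 2*18)) = 1/((-14 + 0) + (-68 + 324 - 36)) = 1/(-14 + 220) = 1/206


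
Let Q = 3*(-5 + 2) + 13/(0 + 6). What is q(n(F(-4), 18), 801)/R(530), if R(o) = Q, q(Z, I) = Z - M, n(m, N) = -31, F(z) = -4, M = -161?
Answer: -780/41 ≈ -19.024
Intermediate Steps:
q(Z, I) = 161 + Z (q(Z, I) = Z - 1*(-161) = Z + 161 = 161 + Z)
Q = -41/6 (Q = 3*(-3) + 13/6 = -9 + (1/6)*13 = -9 + 13/6 = -41/6 ≈ -6.8333)
R(o) = -41/6
q(n(F(-4), 18), 801)/R(530) = (161 - 31)/(-41/6) = 130*(-6/41) = -780/41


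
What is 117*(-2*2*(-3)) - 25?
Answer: 1379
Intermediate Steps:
117*(-2*2*(-3)) - 25 = 117*(-4*(-3)) - 25 = 117*12 - 25 = 1404 - 25 = 1379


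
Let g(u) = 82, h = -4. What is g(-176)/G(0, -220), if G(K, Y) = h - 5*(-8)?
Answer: 41/18 ≈ 2.2778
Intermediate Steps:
G(K, Y) = 36 (G(K, Y) = -4 - 5*(-8) = -4 + 40 = 36)
g(-176)/G(0, -220) = 82/36 = 82*(1/36) = 41/18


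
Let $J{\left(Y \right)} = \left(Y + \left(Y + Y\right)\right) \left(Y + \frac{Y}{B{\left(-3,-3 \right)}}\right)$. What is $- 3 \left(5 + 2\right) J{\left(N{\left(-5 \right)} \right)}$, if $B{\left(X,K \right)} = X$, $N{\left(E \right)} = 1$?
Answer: $-42$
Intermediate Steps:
$J{\left(Y \right)} = 2 Y^{2}$ ($J{\left(Y \right)} = \left(Y + \left(Y + Y\right)\right) \left(Y + \frac{Y}{-3}\right) = \left(Y + 2 Y\right) \left(Y + Y \left(- \frac{1}{3}\right)\right) = 3 Y \left(Y - \frac{Y}{3}\right) = 3 Y \frac{2 Y}{3} = 2 Y^{2}$)
$- 3 \left(5 + 2\right) J{\left(N{\left(-5 \right)} \right)} = - 3 \left(5 + 2\right) 2 \cdot 1^{2} = \left(-3\right) 7 \cdot 2 \cdot 1 = \left(-21\right) 2 = -42$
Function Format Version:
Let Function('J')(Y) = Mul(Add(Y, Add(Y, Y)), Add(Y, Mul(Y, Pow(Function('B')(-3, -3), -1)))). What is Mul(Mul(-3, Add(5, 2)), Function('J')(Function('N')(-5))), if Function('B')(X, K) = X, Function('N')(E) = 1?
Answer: -42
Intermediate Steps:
Function('J')(Y) = Mul(2, Pow(Y, 2)) (Function('J')(Y) = Mul(Add(Y, Add(Y, Y)), Add(Y, Mul(Y, Pow(-3, -1)))) = Mul(Add(Y, Mul(2, Y)), Add(Y, Mul(Y, Rational(-1, 3)))) = Mul(Mul(3, Y), Add(Y, Mul(Rational(-1, 3), Y))) = Mul(Mul(3, Y), Mul(Rational(2, 3), Y)) = Mul(2, Pow(Y, 2)))
Mul(Mul(-3, Add(5, 2)), Function('J')(Function('N')(-5))) = Mul(Mul(-3, Add(5, 2)), Mul(2, Pow(1, 2))) = Mul(Mul(-3, 7), Mul(2, 1)) = Mul(-21, 2) = -42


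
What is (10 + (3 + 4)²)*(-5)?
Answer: -295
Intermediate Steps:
(10 + (3 + 4)²)*(-5) = (10 + 7²)*(-5) = (10 + 49)*(-5) = 59*(-5) = -295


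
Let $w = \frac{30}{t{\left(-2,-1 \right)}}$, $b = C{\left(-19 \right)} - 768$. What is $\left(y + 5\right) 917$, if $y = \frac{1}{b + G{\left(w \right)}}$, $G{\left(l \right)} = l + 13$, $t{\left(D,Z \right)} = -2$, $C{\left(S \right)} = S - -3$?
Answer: $\frac{27503}{6} \approx 4583.8$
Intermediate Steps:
$C{\left(S \right)} = 3 + S$ ($C{\left(S \right)} = S + 3 = 3 + S$)
$b = -784$ ($b = \left(3 - 19\right) - 768 = -16 - 768 = -784$)
$w = -15$ ($w = \frac{30}{-2} = 30 \left(- \frac{1}{2}\right) = -15$)
$G{\left(l \right)} = 13 + l$
$y = - \frac{1}{786}$ ($y = \frac{1}{-784 + \left(13 - 15\right)} = \frac{1}{-784 - 2} = \frac{1}{-786} = - \frac{1}{786} \approx -0.0012723$)
$\left(y + 5\right) 917 = \left(- \frac{1}{786} + 5\right) 917 = \frac{3929}{786} \cdot 917 = \frac{27503}{6}$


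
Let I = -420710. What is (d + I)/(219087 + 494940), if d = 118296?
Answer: -302414/714027 ≈ -0.42353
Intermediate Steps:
(d + I)/(219087 + 494940) = (118296 - 420710)/(219087 + 494940) = -302414/714027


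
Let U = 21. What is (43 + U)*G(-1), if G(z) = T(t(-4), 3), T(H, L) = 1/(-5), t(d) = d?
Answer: -64/5 ≈ -12.800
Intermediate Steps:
T(H, L) = -⅕
G(z) = -⅕
(43 + U)*G(-1) = (43 + 21)*(-⅕) = 64*(-⅕) = -64/5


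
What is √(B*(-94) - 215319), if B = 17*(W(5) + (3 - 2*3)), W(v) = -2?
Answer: I*√207329 ≈ 455.33*I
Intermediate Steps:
B = -85 (B = 17*(-2 + (3 - 2*3)) = 17*(-2 + (3 - 6)) = 17*(-2 - 3) = 17*(-5) = -85)
√(B*(-94) - 215319) = √(-85*(-94) - 215319) = √(7990 - 215319) = √(-207329) = I*√207329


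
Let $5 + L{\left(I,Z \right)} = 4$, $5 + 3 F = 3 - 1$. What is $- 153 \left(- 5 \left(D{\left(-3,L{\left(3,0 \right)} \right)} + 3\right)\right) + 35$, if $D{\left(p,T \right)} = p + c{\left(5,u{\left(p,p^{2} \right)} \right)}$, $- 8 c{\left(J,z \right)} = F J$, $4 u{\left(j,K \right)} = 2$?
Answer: $\frac{4105}{8} \approx 513.13$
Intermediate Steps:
$u{\left(j,K \right)} = \frac{1}{2}$ ($u{\left(j,K \right)} = \frac{1}{4} \cdot 2 = \frac{1}{2}$)
$F = -1$ ($F = - \frac{5}{3} + \frac{3 - 1}{3} = - \frac{5}{3} + \frac{1}{3} \cdot 2 = - \frac{5}{3} + \frac{2}{3} = -1$)
$L{\left(I,Z \right)} = -1$ ($L{\left(I,Z \right)} = -5 + 4 = -1$)
$c{\left(J,z \right)} = \frac{J}{8}$ ($c{\left(J,z \right)} = - \frac{\left(-1\right) J}{8} = \frac{J}{8}$)
$D{\left(p,T \right)} = \frac{5}{8} + p$ ($D{\left(p,T \right)} = p + \frac{1}{8} \cdot 5 = p + \frac{5}{8} = \frac{5}{8} + p$)
$- 153 \left(- 5 \left(D{\left(-3,L{\left(3,0 \right)} \right)} + 3\right)\right) + 35 = - 153 \left(- 5 \left(\left(\frac{5}{8} - 3\right) + 3\right)\right) + 35 = - 153 \left(- 5 \left(- \frac{19}{8} + 3\right)\right) + 35 = - 153 \left(\left(-5\right) \frac{5}{8}\right) + 35 = \left(-153\right) \left(- \frac{25}{8}\right) + 35 = \frac{3825}{8} + 35 = \frac{4105}{8}$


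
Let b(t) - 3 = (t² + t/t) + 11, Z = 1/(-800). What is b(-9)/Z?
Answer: -76800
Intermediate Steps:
Z = -1/800 ≈ -0.0012500
b(t) = 15 + t² (b(t) = 3 + ((t² + t/t) + 11) = 3 + ((t² + 1) + 11) = 3 + ((1 + t²) + 11) = 3 + (12 + t²) = 15 + t²)
b(-9)/Z = (15 + (-9)²)/(-1/800) = (15 + 81)*(-800) = 96*(-800) = -76800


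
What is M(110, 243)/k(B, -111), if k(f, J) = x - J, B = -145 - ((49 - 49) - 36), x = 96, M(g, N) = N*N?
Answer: 6561/23 ≈ 285.26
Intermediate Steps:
M(g, N) = N²
B = -109 (B = -145 - (0 - 36) = -145 - 1*(-36) = -145 + 36 = -109)
k(f, J) = 96 - J
M(110, 243)/k(B, -111) = 243²/(96 - 1*(-111)) = 59049/(96 + 111) = 59049/207 = 59049*(1/207) = 6561/23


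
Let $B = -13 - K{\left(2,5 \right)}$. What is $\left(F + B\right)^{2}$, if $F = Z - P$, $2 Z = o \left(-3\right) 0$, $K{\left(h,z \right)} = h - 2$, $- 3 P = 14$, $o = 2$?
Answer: $\frac{625}{9} \approx 69.444$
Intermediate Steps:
$P = - \frac{14}{3}$ ($P = \left(- \frac{1}{3}\right) 14 = - \frac{14}{3} \approx -4.6667$)
$K{\left(h,z \right)} = -2 + h$
$B = -13$ ($B = -13 - \left(-2 + 2\right) = -13 - 0 = -13 + 0 = -13$)
$Z = 0$ ($Z = \frac{2 \left(-3\right) 0}{2} = \frac{\left(-6\right) 0}{2} = \frac{1}{2} \cdot 0 = 0$)
$F = \frac{14}{3}$ ($F = 0 - - \frac{14}{3} = 0 + \frac{14}{3} = \frac{14}{3} \approx 4.6667$)
$\left(F + B\right)^{2} = \left(\frac{14}{3} - 13\right)^{2} = \left(- \frac{25}{3}\right)^{2} = \frac{625}{9}$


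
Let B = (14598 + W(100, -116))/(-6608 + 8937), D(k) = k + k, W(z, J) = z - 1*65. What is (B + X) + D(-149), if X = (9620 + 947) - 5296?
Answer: 11596750/2329 ≈ 4979.3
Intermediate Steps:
X = 5271 (X = 10567 - 5296 = 5271)
W(z, J) = -65 + z (W(z, J) = z - 65 = -65 + z)
D(k) = 2*k
B = 14633/2329 (B = (14598 + (-65 + 100))/(-6608 + 8937) = (14598 + 35)/2329 = 14633*(1/2329) = 14633/2329 ≈ 6.2830)
(B + X) + D(-149) = (14633/2329 + 5271) + 2*(-149) = 12290792/2329 - 298 = 11596750/2329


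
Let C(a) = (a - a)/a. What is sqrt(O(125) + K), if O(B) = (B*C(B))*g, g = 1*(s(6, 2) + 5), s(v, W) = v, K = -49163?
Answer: I*sqrt(49163) ≈ 221.73*I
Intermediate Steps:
g = 11 (g = 1*(6 + 5) = 1*11 = 11)
C(a) = 0 (C(a) = 0/a = 0)
O(B) = 0 (O(B) = (B*0)*11 = 0*11 = 0)
sqrt(O(125) + K) = sqrt(0 - 49163) = sqrt(-49163) = I*sqrt(49163)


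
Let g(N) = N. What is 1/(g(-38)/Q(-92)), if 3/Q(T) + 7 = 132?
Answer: -3/4750 ≈ -0.00063158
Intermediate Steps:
Q(T) = 3/125 (Q(T) = 3/(-7 + 132) = 3/125)
1/(g(-38)/Q(-92)) = 1/(-38/3/125) = 1/(-38*125/3) = 1/(-4750/3) = -3/4750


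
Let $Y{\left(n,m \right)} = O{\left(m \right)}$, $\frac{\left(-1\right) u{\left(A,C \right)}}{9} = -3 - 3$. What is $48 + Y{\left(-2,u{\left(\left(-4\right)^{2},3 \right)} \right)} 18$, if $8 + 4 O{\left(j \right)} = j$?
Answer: $255$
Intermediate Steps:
$u{\left(A,C \right)} = 54$ ($u{\left(A,C \right)} = - 9 \left(-3 - 3\right) = \left(-9\right) \left(-6\right) = 54$)
$O{\left(j \right)} = -2 + \frac{j}{4}$
$Y{\left(n,m \right)} = -2 + \frac{m}{4}$
$48 + Y{\left(-2,u{\left(\left(-4\right)^{2},3 \right)} \right)} 18 = 48 + \left(-2 + \frac{1}{4} \cdot 54\right) 18 = 48 + \left(-2 + \frac{27}{2}\right) 18 = 48 + \frac{23}{2} \cdot 18 = 48 + 207 = 255$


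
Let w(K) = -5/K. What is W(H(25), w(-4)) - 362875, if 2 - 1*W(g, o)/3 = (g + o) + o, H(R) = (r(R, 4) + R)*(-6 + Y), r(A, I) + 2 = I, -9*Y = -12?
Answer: -724997/2 ≈ -3.6250e+5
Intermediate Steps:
Y = 4/3 (Y = -⅑*(-12) = 4/3 ≈ 1.3333)
r(A, I) = -2 + I
H(R) = -28/3 - 14*R/3 (H(R) = ((-2 + 4) + R)*(-6 + 4/3) = (2 + R)*(-14/3) = -28/3 - 14*R/3)
W(g, o) = 6 - 6*o - 3*g (W(g, o) = 6 - 3*((g + o) + o) = 6 - 3*(g + 2*o) = 6 + (-6*o - 3*g) = 6 - 6*o - 3*g)
W(H(25), w(-4)) - 362875 = (6 - (-30)/(-4) - 3*(-28/3 - 14/3*25)) - 362875 = (6 - (-30)*(-1)/4 - 3*(-28/3 - 350/3)) - 362875 = (6 - 6*5/4 - 3*(-126)) - 362875 = (6 - 15/2 + 378) - 362875 = 753/2 - 362875 = -724997/2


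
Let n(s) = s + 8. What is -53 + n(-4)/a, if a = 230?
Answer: -6093/115 ≈ -52.983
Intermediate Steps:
n(s) = 8 + s
-53 + n(-4)/a = -53 + (8 - 4)/230 = -53 + 4*(1/230) = -53 + 2/115 = -6093/115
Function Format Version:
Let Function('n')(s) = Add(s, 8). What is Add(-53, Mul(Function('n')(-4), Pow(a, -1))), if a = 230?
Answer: Rational(-6093, 115) ≈ -52.983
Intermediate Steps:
Function('n')(s) = Add(8, s)
Add(-53, Mul(Function('n')(-4), Pow(a, -1))) = Add(-53, Mul(Add(8, -4), Pow(230, -1))) = Add(-53, Mul(4, Rational(1, 230))) = Add(-53, Rational(2, 115)) = Rational(-6093, 115)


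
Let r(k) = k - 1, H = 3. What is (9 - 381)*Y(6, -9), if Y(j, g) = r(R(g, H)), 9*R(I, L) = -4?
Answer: 1612/3 ≈ 537.33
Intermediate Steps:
R(I, L) = -4/9 (R(I, L) = (⅑)*(-4) = -4/9)
r(k) = -1 + k
Y(j, g) = -13/9 (Y(j, g) = -1 - 4/9 = -13/9)
(9 - 381)*Y(6, -9) = (9 - 381)*(-13/9) = -372*(-13/9) = 1612/3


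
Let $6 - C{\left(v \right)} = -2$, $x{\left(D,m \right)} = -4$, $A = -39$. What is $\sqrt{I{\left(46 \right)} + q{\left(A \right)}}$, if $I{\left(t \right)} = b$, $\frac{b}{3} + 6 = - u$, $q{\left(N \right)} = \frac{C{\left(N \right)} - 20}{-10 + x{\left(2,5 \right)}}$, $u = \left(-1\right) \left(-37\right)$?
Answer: $\frac{i \sqrt{6279}}{7} \approx 11.32 i$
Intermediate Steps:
$C{\left(v \right)} = 8$ ($C{\left(v \right)} = 6 - -2 = 6 + 2 = 8$)
$u = 37$
$q{\left(N \right)} = \frac{6}{7}$ ($q{\left(N \right)} = \frac{8 - 20}{-10 - 4} = - \frac{12}{-14} = \left(-12\right) \left(- \frac{1}{14}\right) = \frac{6}{7}$)
$b = -129$ ($b = -18 + 3 \left(\left(-1\right) 37\right) = -18 + 3 \left(-37\right) = -18 - 111 = -129$)
$I{\left(t \right)} = -129$
$\sqrt{I{\left(46 \right)} + q{\left(A \right)}} = \sqrt{-129 + \frac{6}{7}} = \sqrt{- \frac{897}{7}} = \frac{i \sqrt{6279}}{7}$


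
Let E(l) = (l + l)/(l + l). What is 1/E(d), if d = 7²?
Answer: 1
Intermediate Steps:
d = 49
E(l) = 1 (E(l) = (2*l)/((2*l)) = (2*l)*(1/(2*l)) = 1)
1/E(d) = 1/1 = 1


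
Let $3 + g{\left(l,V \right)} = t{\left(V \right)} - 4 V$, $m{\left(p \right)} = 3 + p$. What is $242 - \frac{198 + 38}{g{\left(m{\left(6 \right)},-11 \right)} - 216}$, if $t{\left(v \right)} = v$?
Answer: $\frac{22624}{93} \approx 243.27$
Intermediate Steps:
$g{\left(l,V \right)} = -3 - 3 V$ ($g{\left(l,V \right)} = -3 + \left(V - 4 V\right) = -3 - 3 V$)
$242 - \frac{198 + 38}{g{\left(m{\left(6 \right)},-11 \right)} - 216} = 242 - \frac{198 + 38}{\left(-3 - -33\right) - 216} = 242 - \frac{236}{\left(-3 + 33\right) - 216} = 242 - \frac{236}{30 - 216} = 242 - \frac{236}{-186} = 242 - 236 \left(- \frac{1}{186}\right) = 242 - - \frac{118}{93} = 242 + \frac{118}{93} = \frac{22624}{93}$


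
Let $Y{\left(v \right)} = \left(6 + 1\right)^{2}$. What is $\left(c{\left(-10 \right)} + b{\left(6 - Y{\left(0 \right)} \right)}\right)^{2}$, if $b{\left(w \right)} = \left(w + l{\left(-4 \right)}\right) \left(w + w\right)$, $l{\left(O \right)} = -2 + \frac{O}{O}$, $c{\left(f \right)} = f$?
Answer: $14243076$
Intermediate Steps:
$Y{\left(v \right)} = 49$ ($Y{\left(v \right)} = 7^{2} = 49$)
$l{\left(O \right)} = -1$ ($l{\left(O \right)} = -2 + 1 = -1$)
$b{\left(w \right)} = 2 w \left(-1 + w\right)$ ($b{\left(w \right)} = \left(w - 1\right) \left(w + w\right) = \left(-1 + w\right) 2 w = 2 w \left(-1 + w\right)$)
$\left(c{\left(-10 \right)} + b{\left(6 - Y{\left(0 \right)} \right)}\right)^{2} = \left(-10 + 2 \left(6 - 49\right) \left(-1 + \left(6 - 49\right)\right)\right)^{2} = \left(-10 + 2 \left(-43\right) \left(-1 - 43\right)\right)^{2} = \left(-10 + 2 \left(-43\right) \left(-44\right)\right)^{2} = \left(-10 + 3784\right)^{2} = 3774^{2} = 14243076$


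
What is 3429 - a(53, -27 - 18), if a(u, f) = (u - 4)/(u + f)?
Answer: 27383/8 ≈ 3422.9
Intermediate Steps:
a(u, f) = (-4 + u)/(f + u)
3429 - a(53, -27 - 18) = 3429 - (-4 + 53)/((-27 - 18) + 53) = 3429 - 49/(-45 + 53) = 3429 - 49/8 = 27383/8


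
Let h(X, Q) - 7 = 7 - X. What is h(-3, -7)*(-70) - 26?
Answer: -1216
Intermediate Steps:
h(X, Q) = 14 - X (h(X, Q) = 7 + (7 - X) = 14 - X)
h(-3, -7)*(-70) - 26 = (14 - 1*(-3))*(-70) - 26 = (14 + 3)*(-70) - 26 = 17*(-70) - 26 = -1190 - 26 = -1216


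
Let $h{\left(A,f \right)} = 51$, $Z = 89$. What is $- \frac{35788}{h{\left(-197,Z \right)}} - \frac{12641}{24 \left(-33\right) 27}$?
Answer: $- \frac{254881967}{363528} \approx -701.13$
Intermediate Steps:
$- \frac{35788}{h{\left(-197,Z \right)}} - \frac{12641}{24 \left(-33\right) 27} = - \frac{35788}{51} - \frac{12641}{24 \left(-33\right) 27} = \left(-35788\right) \frac{1}{51} - \frac{12641}{\left(-792\right) 27} = - \frac{35788}{51} - \frac{12641}{-21384} = - \frac{35788}{51} - - \frac{12641}{21384} = - \frac{35788}{51} + \frac{12641}{21384} = - \frac{254881967}{363528}$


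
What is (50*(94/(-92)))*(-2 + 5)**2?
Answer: -10575/23 ≈ -459.78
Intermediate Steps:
(50*(94/(-92)))*(-2 + 5)**2 = (50*(94*(-1/92)))*3**2 = (50*(-47/46))*9 = -1175/23*9 = -10575/23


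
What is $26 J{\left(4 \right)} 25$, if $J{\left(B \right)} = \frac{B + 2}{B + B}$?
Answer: $\frac{975}{2} \approx 487.5$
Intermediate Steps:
$J{\left(B \right)} = \frac{2 + B}{2 B}$
$26 J{\left(4 \right)} 25 = 26 \frac{2 + 4}{2 \cdot 4} \cdot 25 = 26 \cdot \frac{1}{2} \cdot \frac{1}{4} \cdot 6 \cdot 25 = 26 \cdot \frac{3}{4} \cdot 25 = \frac{39}{2} \cdot 25 = \frac{975}{2}$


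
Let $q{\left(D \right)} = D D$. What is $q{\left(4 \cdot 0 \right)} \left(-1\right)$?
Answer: $0$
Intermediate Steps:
$q{\left(D \right)} = D^{2}$
$q{\left(4 \cdot 0 \right)} \left(-1\right) = \left(4 \cdot 0\right)^{2} \left(-1\right) = 0^{2} \left(-1\right) = 0 \left(-1\right) = 0$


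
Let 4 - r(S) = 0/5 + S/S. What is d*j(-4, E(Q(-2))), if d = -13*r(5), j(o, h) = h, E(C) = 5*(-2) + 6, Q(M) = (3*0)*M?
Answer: 156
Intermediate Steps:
r(S) = 3 (r(S) = 4 - (0/5 + S/S) = 4 - (0*(1/5) + 1) = 4 - (0 + 1) = 4 - 1*1 = 4 - 1 = 3)
Q(M) = 0 (Q(M) = 0*M = 0)
E(C) = -4 (E(C) = -10 + 6 = -4)
d = -39 (d = -13*3 = -39)
d*j(-4, E(Q(-2))) = -39*(-4) = 156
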